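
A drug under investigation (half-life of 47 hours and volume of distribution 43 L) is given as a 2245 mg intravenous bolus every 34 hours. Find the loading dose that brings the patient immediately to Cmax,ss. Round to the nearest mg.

5693 mg

f = (1/2)^(34/47) ≈ 0.605667; accumulation ratio R = 1/(1−f) ≈ 2.53593.
Loading dose to hit Cmax,ss on first dose: D_load = D_maint·R ≈ 2245 × 2.53593 ≈ 5693.16 mg.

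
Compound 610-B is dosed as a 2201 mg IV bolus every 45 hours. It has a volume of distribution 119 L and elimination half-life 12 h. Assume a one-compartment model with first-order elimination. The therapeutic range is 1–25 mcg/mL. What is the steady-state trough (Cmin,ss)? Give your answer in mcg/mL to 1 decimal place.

τ/t½ = 45/12 ≈ 3.75, so fraction remaining f = (1/2)^(45/12) ≈ 0.0743.
At steady state, accumulation factor R = 1/(1 − e^(−kτ)) ≈ 1.0803.
Each bolus raises the concentration by D/Vd = 2201/119 ≈ 18.496 mcg/mL.
Cmax,ss = C₀/(1 − f) ≈ 18.496/0.9257 ≈ 19.981 mcg/mL.
Steady-state trough Cmin,ss = Cmax,ss·f ≈ 19.981 × 0.0743 ≈ 1.485 mcg/mL.
Trough 1.5 mcg/mL vs MEC 1 mcg/mL: adequate.

1.5 mcg/mL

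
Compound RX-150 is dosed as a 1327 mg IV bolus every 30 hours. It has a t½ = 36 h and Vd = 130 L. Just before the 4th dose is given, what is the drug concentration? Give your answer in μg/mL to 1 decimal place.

f = (1/2)^(τ/t½) = (1/2)^(30/36) ≈ 0.5612.
C₀ = D/Vd = 1327/130 ≈ 10.208 μg/mL.
Before the 4th dose, 3 doses have been given. Superposition: Cmin = C₀·(f + f² + … + f^3).
≈ 10.208 × (0.5612 + 0.3149 + 0.1767) ≈ 10.208 × 1.0528 ≈ 10.747 μg/mL.

10.7 μg/mL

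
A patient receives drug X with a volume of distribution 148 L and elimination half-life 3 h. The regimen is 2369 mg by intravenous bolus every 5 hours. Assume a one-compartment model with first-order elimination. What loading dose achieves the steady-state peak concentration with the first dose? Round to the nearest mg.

3458 mg

f = (1/2)^(5/3) ≈ 0.314980; accumulation ratio R = 1/(1−f) ≈ 1.45981.
Loading dose to hit Cmax,ss on first dose: D_load = D_maint·R ≈ 2369 × 1.45981 ≈ 3458.29 mg.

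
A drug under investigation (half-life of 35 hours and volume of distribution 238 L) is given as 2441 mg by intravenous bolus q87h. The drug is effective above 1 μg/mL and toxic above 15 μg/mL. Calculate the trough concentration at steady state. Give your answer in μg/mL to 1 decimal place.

k = ln2/t½ = ln2/35 ≈ 0.019804 h⁻¹; fraction remaining f = e^(−kτ) = e^(−0.019804×87) ≈ 0.1785.
At steady state, accumulation factor R = 1/(1 − e^(−kτ)) ≈ 1.2173.
Each bolus raises the concentration by D/Vd = 2441/238 ≈ 10.256 μg/mL.
Cmax,ss = C₀/(1 − f) ≈ 10.256/0.8215 ≈ 12.484 μg/mL.
One interval later, Cmin,ss = Cmax,ss·e^(−kτ) ≈ 12.484 × 0.1785 ≈ 2.228 μg/mL.
Trough 2.2 μg/mL vs MEC 1 μg/mL: adequate.

2.2 μg/mL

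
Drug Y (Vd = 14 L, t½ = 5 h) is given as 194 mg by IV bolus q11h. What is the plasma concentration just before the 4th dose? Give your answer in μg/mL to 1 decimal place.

f = (1/2)^(τ/t½) = (1/2)^(11/5) ≈ 0.2176.
C₀ = D/Vd = 194/14 ≈ 13.857 μg/mL.
Before the 4th dose, 3 doses have been given. Superposition: Cmin = C₀·(f + f² + … + f^3).
≈ 13.857 × (0.2176 + 0.0473 + 0.0103) ≈ 13.857 × 0.2752 ≈ 3.813 μg/mL.

3.8 μg/mL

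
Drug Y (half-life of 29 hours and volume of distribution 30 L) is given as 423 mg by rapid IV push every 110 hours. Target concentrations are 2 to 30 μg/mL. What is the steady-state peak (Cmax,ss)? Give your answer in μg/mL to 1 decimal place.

τ/t½ = 110/29 ≈ 3.7931, so fraction remaining f = (1/2)^(110/29) ≈ 0.0721.
At steady state, accumulation factor R = 1/(1 − e^(−kτ)) ≈ 1.0777.
Single-dose peak C₀ = D/Vd = 423/30 ≈ 14.100 μg/mL.
Steady-state peak Cmax,ss = C₀·R ≈ 14.100 × 1.0777 ≈ 15.196 μg/mL.
Peak 15.2 μg/mL vs MTC 30 μg/mL: below toxic threshold.

15.2 μg/mL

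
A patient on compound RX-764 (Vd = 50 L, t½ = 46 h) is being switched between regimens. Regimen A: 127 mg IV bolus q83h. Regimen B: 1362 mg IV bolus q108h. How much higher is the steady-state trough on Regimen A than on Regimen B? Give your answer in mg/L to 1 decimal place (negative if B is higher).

-5.6 mg/L

Regimen A: f = (1/2)^(83/46) ≈ 0.2863; Cmin,ss = (127/50)·f/(1−f) ≈ 1.019 mg/L.
Regimen B: f = (1/2)^(108/46) ≈ 0.1964; Cmin,ss = (1362/50)·f/(1−f) ≈ 6.657 mg/L.
Difference ≈ 1.019 − 6.657 ≈ -5.638 mg/L.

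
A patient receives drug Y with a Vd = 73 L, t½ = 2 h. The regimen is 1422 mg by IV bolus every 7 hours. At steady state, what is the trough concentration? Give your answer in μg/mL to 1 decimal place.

τ/t½ = 7/2 ≈ 3.5, so fraction remaining f = (1/2)^(7/2) ≈ 0.0884.
Accumulation ratio R = 1/(1 − f) ≈ 1/0.9116 ≈ 1.0970.
Each bolus raises the concentration by D/Vd = 1422/73 ≈ 19.479 μg/mL.
Steady-state peak Cmax,ss = C₀·R ≈ 19.479 × 1.0970 ≈ 21.368 μg/mL.
Steady-state trough Cmin,ss = Cmax,ss·f ≈ 21.368 × 0.0884 ≈ 1.889 μg/mL.

1.9 μg/mL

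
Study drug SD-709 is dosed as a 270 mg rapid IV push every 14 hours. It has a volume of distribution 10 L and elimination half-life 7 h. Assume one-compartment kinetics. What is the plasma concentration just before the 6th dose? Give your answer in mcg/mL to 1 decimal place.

f = (1/2)^(τ/t½) = (1/2)^(14/7) ≈ 0.2500.
C₀ = D/Vd = 270/10 ≈ 27.000 mcg/mL.
Before the 6th dose, 5 doses have been given. Superposition: Cmin = C₀·(f + f² + … + f^5).
≈ 27.000 × (0.2500 + 0.0625 + 0.0156 + 0.0039 + 0.0010) ≈ 27.000 × 0.3330 ≈ 8.991 mcg/mL.

9.0 mcg/mL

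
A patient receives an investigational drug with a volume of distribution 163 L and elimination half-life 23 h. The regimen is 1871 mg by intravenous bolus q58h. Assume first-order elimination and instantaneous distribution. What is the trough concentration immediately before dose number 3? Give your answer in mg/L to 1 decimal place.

f = (1/2)^(τ/t½) = (1/2)^(58/23) ≈ 0.1741.
C₀ = D/Vd = 1871/163 ≈ 11.479 mg/L.
Before the 3rd dose, 2 doses have been given. Superposition: Cmin = C₀·(f + f²).
≈ 11.479 × (0.1741 + 0.0303) ≈ 11.479 × 0.2044 ≈ 2.346 mg/L.

2.3 mg/L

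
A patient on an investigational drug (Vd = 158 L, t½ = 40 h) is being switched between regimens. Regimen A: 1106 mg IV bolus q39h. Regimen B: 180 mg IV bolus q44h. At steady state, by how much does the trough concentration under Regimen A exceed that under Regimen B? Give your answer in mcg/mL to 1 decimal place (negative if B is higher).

Regimen A: f = (1/2)^(39/40) ≈ 0.5087; Cmin,ss = (1106/158)·f/(1−f) ≈ 7.248 mcg/mL.
Regimen B: f = (1/2)^(44/40) ≈ 0.4665; Cmin,ss = (180/158)·f/(1−f) ≈ 0.996 mcg/mL.
Difference ≈ 7.248 − 0.996 ≈ 6.252 mcg/mL.

6.3 mcg/mL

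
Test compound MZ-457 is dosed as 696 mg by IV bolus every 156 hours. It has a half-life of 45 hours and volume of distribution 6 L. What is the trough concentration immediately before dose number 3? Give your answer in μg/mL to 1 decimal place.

11.4 μg/mL

f = (1/2)^(τ/t½) = (1/2)^(156/45) ≈ 0.0905.
C₀ = D/Vd = 696/6 ≈ 116.000 μg/mL.
Before the 3rd dose, 2 doses have been given. Superposition: Cmin = C₀·(f + f²).
≈ 116.000 × (0.0905 + 0.0082) ≈ 116.000 × 0.0987 ≈ 11.449 μg/mL.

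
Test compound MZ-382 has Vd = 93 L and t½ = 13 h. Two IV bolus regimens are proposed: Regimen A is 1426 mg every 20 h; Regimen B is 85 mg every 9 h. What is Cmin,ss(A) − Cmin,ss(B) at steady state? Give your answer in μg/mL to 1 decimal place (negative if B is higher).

6.6 μg/mL

Regimen A: f = (1/2)^(20/13) ≈ 0.3443; Cmin,ss = (1426/93)·f/(1−f) ≈ 8.051 μg/mL.
Regimen B: f = (1/2)^(9/13) ≈ 0.6189; Cmin,ss = (85/93)·f/(1−f) ≈ 1.484 μg/mL.
Difference ≈ 8.051 − 1.484 ≈ 6.567 μg/mL.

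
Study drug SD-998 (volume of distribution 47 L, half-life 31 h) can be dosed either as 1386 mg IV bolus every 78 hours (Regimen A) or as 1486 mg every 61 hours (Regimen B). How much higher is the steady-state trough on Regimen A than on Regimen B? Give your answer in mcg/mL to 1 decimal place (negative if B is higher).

-4.6 mcg/mL

Regimen A: f = (1/2)^(78/31) ≈ 0.1748; Cmin,ss = (1386/47)·f/(1−f) ≈ 6.247 mcg/mL.
Regimen B: f = (1/2)^(61/31) ≈ 0.2557; Cmin,ss = (1486/47)·f/(1−f) ≈ 10.862 mcg/mL.
Difference ≈ 6.247 − 10.862 ≈ -4.615 mcg/mL.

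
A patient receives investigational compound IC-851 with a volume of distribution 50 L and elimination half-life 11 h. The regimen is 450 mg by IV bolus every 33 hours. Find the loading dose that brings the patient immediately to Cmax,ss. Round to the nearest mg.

f = (1/2)^(33/11) ≈ 0.125000; accumulation ratio R = 1/(1−f) ≈ 1.14286.
Loading dose to hit Cmax,ss on first dose: D_load = D_maint·R ≈ 450 × 1.14286 ≈ 514.29 mg.

514 mg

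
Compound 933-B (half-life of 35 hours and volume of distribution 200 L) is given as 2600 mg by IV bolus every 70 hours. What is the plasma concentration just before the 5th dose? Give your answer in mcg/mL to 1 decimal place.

4.3 mcg/mL

f = (1/2)^(τ/t½) = (1/2)^(70/35) ≈ 0.2500.
C₀ = D/Vd = 2600/200 ≈ 13.000 mcg/mL.
Before the 5th dose, 4 doses have been given. Superposition: Cmin = C₀·(f + f² + … + f^4).
≈ 13.000 × (0.2500 + 0.0625 + 0.0156 + 0.0039) ≈ 13.000 × 0.3320 ≈ 4.316 mcg/mL.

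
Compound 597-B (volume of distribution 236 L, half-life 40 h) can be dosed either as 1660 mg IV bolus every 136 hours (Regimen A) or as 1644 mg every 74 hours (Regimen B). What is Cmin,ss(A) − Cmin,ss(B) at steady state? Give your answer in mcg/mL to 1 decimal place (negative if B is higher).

Regimen A: f = (1/2)^(136/40) ≈ 0.0947; Cmin,ss = (1660/236)·f/(1−f) ≈ 0.736 mcg/mL.
Regimen B: f = (1/2)^(74/40) ≈ 0.2774; Cmin,ss = (1644/236)·f/(1−f) ≈ 2.674 mcg/mL.
Difference ≈ 0.736 − 2.674 ≈ -1.938 mcg/mL.

-1.9 mcg/mL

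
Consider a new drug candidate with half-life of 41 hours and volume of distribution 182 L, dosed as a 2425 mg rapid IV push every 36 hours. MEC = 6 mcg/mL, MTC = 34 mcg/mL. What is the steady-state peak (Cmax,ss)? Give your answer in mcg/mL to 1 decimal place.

Over one 36-h interval, 36/41 ≈ 0.87805 half-lives elapse, leaving f ≈ 0.5441 of each dose.
Accumulation ratio R = 1/(1 − f) ≈ 1/0.4559 ≈ 2.1935.
Each bolus raises the concentration by D/Vd = 2425/182 ≈ 13.324 mcg/mL.
Steady-state peak Cmax,ss = C₀·R ≈ 13.324 × 2.1935 ≈ 29.226 mcg/mL.
Peak 29.2 mcg/mL vs MTC 34 mcg/mL: below toxic threshold.

29.2 mcg/mL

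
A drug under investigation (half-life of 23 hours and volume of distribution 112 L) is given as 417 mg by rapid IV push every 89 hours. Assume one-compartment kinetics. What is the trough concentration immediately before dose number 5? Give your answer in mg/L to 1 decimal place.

f = (1/2)^(τ/t½) = (1/2)^(89/23) ≈ 0.0684.
C₀ = D/Vd = 417/112 ≈ 3.723 mg/L.
Before the 5th dose, 4 doses have been given. Superposition: Cmin = C₀·(f + f² + … + f^4).
≈ 3.723 × (0.0684 + 0.0047 + 0.0003 + 0.0000) ≈ 3.723 × 0.0734 ≈ 0.273 mg/L.

0.3 mg/L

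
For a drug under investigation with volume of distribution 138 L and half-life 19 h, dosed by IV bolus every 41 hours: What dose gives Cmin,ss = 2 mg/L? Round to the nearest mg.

956 mg

τ/t½ = 41/19 ≈ 2.1579, so f = (1/2)^(41/19) ≈ 0.224083.
Cmin,ss = (D/Vd)·f/(1−f), so D = Cmin,ss·Vd·(1−f)/f.
D = 2 × 138 × (1−f)/f ≈ 2 × 138 × 3.46263 ≈ 955.69 mg.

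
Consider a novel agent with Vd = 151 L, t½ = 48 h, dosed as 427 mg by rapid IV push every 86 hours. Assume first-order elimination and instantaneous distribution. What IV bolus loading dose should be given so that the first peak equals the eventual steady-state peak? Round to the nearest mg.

f = (1/2)^(86/48) ≈ 0.288838; accumulation ratio R = 1/(1−f) ≈ 1.40615.
Loading dose to hit Cmax,ss on first dose: D_load = D_maint·R ≈ 427 × 1.40615 ≈ 600.43 mg.

600 mg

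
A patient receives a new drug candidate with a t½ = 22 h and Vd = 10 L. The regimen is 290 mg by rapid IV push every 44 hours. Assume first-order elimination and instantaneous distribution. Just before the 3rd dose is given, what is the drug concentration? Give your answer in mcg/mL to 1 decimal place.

f = (1/2)^(τ/t½) = (1/2)^(44/22) ≈ 0.2500.
C₀ = D/Vd = 290/10 ≈ 29.000 mcg/mL.
Before the 3rd dose, 2 doses have been given. Superposition: Cmin = C₀·(f + f²).
≈ 29.000 × (0.2500 + 0.0625) ≈ 29.000 × 0.3125 ≈ 9.062 mcg/mL.

9.1 mcg/mL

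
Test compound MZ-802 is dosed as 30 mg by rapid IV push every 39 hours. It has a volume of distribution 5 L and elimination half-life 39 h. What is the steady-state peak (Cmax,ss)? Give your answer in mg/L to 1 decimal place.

τ = 39 h = 1 half-life, so f = (1/2)^1 = 0.5.
Accumulation ratio R = 1/(1 − f) = 1/0.5 = 2/1.
Single-dose peak C₀ = D/Vd = 30/5 = 6 mg/L.
Steady-state peak Cmax,ss = C₀·R = 6 × 2/1 ≈ 12.000 mg/L.

12.0 mg/L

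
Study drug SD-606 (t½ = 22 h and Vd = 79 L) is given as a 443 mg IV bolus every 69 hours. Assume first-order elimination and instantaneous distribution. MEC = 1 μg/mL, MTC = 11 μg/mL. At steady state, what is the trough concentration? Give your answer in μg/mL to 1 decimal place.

0.7 μg/mL

τ/t½ = 69/22 ≈ 3.1364, so fraction remaining f = (1/2)^(69/22) ≈ 0.1137.
At steady state, accumulation factor R = 1/(1 − e^(−kτ)) ≈ 1.1283.
Each bolus raises the concentration by D/Vd = 443/79 ≈ 5.608 μg/mL.
Steady-state peak Cmax,ss = C₀·R ≈ 5.608 × 1.1283 ≈ 6.328 μg/mL.
Steady-state trough Cmin,ss = Cmax,ss·f ≈ 6.328 × 0.1137 ≈ 0.719 μg/mL.
Trough 0.7 μg/mL vs MEC 1 μg/mL: subtherapeutic.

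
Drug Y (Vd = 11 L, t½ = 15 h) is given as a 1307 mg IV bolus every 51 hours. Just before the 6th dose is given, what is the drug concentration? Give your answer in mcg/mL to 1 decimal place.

12.4 mcg/mL

f = (1/2)^(τ/t½) = (1/2)^(51/15) ≈ 0.0947.
C₀ = D/Vd = 1307/11 ≈ 118.818 mcg/mL.
Before the 6th dose, 5 doses have been given. Superposition: Cmin = C₀·(f + f² + … + f^5).
≈ 118.818 × (0.0947 + 0.0090 + 0.0008 + 0.0001 + 0.0000) ≈ 118.818 × 0.1046 ≈ 12.428 mcg/mL.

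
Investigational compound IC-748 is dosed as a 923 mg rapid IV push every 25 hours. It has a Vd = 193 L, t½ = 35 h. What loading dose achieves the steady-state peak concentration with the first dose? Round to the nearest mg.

f = (1/2)^(25/35) ≈ 0.609507; accumulation ratio R = 1/(1−f) ≈ 2.56087.
Loading dose to hit Cmax,ss on first dose: D_load = D_maint·R ≈ 923 × 2.56087 ≈ 2363.68 mg.

2364 mg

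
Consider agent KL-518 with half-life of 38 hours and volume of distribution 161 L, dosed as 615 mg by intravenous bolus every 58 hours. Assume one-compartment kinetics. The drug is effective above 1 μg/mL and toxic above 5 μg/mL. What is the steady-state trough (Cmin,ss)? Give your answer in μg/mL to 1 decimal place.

k = ln2/t½ = ln2/38 ≈ 0.018241 h⁻¹; fraction remaining f = e^(−kτ) = e^(−0.018241×58) ≈ 0.3472.
Each bolus raises the concentration by D/Vd = 615/161 ≈ 3.820 μg/mL.
Steady-state trough Cmin,ss = C₀·f/(1−f) ≈ 3.820 × 0.3472/0.6528 ≈ 2.032 μg/mL.
Trough 2.0 μg/mL vs MEC 1 μg/mL: adequate.

2.0 μg/mL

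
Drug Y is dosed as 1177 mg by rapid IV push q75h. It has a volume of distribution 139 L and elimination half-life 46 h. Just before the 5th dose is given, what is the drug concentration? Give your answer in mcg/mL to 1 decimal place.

f = (1/2)^(τ/t½) = (1/2)^(75/46) ≈ 0.3230.
C₀ = D/Vd = 1177/139 ≈ 8.468 mcg/mL.
Before the 5th dose, 4 doses have been given. Superposition: Cmin = C₀·(f + f² + … + f^4).
≈ 8.468 × (0.3230 + 0.1043 + 0.0337 + 0.0109) ≈ 8.468 × 0.4719 ≈ 3.996 mcg/mL.

4.0 mcg/mL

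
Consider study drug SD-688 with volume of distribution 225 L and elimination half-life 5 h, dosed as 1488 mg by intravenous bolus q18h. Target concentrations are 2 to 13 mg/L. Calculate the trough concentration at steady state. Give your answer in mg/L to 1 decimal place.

0.6 mg/L

τ/t½ = 18/5 ≈ 3.6, so fraction remaining f = (1/2)^(18/5) ≈ 0.0825.
Single-dose peak C₀ = D/Vd = 1488/225 ≈ 6.613 mg/L.
Steady-state trough Cmin,ss = C₀·f/(1−f) ≈ 6.613 × 0.0825/0.9175 ≈ 0.595 mg/L.
Trough 0.6 mg/L vs MEC 2 mg/L: subtherapeutic.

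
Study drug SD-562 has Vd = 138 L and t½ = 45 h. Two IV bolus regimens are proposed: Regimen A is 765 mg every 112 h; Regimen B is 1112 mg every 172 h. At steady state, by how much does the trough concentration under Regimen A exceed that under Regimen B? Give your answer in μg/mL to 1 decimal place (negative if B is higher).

0.6 μg/mL

Regimen A: f = (1/2)^(112/45) ≈ 0.1781; Cmin,ss = (765/138)·f/(1−f) ≈ 1.201 μg/mL.
Regimen B: f = (1/2)^(172/45) ≈ 0.0707; Cmin,ss = (1112/138)·f/(1−f) ≈ 0.613 μg/mL.
Difference ≈ 1.201 − 0.613 ≈ 0.588 μg/mL.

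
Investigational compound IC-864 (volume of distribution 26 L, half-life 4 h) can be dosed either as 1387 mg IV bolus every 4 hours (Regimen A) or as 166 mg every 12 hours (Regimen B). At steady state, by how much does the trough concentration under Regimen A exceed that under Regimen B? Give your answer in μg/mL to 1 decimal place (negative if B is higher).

52.4 μg/mL

Regimen A: f = (1/2)^(4/4) ≈ 0.5000; Cmin,ss = (1387/26)·f/(1−f) ≈ 53.346 μg/mL.
Regimen B: f = (1/2)^(12/4) ≈ 0.1250; Cmin,ss = (166/26)·f/(1−f) ≈ 0.912 μg/mL.
Difference ≈ 53.346 − 0.912 ≈ 52.434 μg/mL.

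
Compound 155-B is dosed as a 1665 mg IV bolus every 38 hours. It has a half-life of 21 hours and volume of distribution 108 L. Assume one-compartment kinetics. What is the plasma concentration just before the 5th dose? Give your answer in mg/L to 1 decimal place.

f = (1/2)^(τ/t½) = (1/2)^(38/21) ≈ 0.2853.
C₀ = D/Vd = 1665/108 ≈ 15.417 mg/L.
Before the 5th dose, 4 doses have been given. Superposition: Cmin = C₀·(f + f² + … + f^4).
≈ 15.417 × (0.2853 + 0.0814 + 0.0232 + 0.0066) ≈ 15.417 × 0.3965 ≈ 6.113 mg/L.

6.1 mg/L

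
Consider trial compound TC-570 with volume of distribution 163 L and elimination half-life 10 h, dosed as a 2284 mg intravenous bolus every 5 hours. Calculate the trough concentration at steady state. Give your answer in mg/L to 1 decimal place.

33.8 mg/L

k = ln2/t½ = ln2/10 ≈ 0.069315 h⁻¹; fraction remaining f = e^(−kτ) = e^(−0.069315×5) ≈ 0.7071.
Each bolus raises the concentration by D/Vd = 2284/163 ≈ 14.012 mg/L.
Steady-state trough Cmin,ss = C₀·f/(1−f) ≈ 14.012 × 0.7071/0.2929 ≈ 33.827 mg/L.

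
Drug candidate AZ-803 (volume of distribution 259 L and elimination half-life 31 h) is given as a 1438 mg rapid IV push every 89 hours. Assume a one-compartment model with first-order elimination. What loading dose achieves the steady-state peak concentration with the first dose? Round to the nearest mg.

f = (1/2)^(89/31) ≈ 0.136695; accumulation ratio R = 1/(1−f) ≈ 1.15834.
Loading dose to hit Cmax,ss on first dose: D_load = D_maint·R ≈ 1438 × 1.15834 ≈ 1665.69 mg.

1666 mg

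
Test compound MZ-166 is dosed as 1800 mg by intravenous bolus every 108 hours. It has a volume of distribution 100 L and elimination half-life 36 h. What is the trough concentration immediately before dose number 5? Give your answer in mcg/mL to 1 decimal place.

f = (1/2)^(τ/t½) = (1/2)^(108/36) ≈ 0.1250.
C₀ = D/Vd = 1800/100 ≈ 18.000 mcg/mL.
Before the 5th dose, 4 doses have been given. Superposition: Cmin = C₀·(f + f² + … + f^4).
≈ 18.000 × (0.1250 + 0.0156 + 0.0020 + 0.0002) ≈ 18.000 × 0.1428 ≈ 2.570 mcg/mL.

2.6 mcg/mL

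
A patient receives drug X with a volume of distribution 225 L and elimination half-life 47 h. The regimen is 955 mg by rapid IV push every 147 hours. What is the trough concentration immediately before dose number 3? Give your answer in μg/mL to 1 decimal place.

0.5 μg/mL

f = (1/2)^(τ/t½) = (1/2)^(147/47) ≈ 0.1144.
C₀ = D/Vd = 955/225 ≈ 4.244 μg/mL.
Before the 3rd dose, 2 doses have been given. Superposition: Cmin = C₀·(f + f²).
≈ 4.244 × (0.1144 + 0.0131) ≈ 4.244 × 0.1275 ≈ 0.541 μg/mL.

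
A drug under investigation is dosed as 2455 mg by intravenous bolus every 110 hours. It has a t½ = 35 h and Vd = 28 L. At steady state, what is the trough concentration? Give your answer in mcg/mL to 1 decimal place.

k = ln2/t½ = ln2/35 ≈ 0.019804 h⁻¹; fraction remaining f = e^(−kτ) = e^(−0.019804×110) ≈ 0.1132.
At steady state, accumulation factor R = 1/(1 − e^(−kτ)) ≈ 1.1276.
Each bolus raises the concentration by D/Vd = 2455/28 ≈ 87.679 mcg/mL.
Steady-state peak Cmax,ss = C₀·R ≈ 87.679 × 1.1276 ≈ 98.867 mcg/mL.
One interval later, Cmin,ss = Cmax,ss·e^(−kτ) ≈ 98.867 × 0.1132 ≈ 11.192 mcg/mL.

11.2 mcg/mL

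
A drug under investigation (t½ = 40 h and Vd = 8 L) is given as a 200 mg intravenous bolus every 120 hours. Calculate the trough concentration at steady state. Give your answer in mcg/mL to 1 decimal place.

3.6 mcg/mL

The dosing interval is 3 half-lives, so f = 2^(−3) = 0.125.
At steady state, R = 1/(1 − 0.125) = 8/7.
Single-dose peak C₀ = D/Vd = 200/8 = 25 mcg/mL.
Steady-state peak Cmax,ss = C₀·R = 25 × 8/7 ≈ 28.571 mcg/mL.
Steady-state trough Cmin,ss = Cmax,ss·f ≈ 28.571 × 0.125 ≈ 3.571 mcg/mL.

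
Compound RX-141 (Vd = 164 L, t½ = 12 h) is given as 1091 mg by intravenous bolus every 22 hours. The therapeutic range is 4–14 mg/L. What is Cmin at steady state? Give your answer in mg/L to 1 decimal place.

2.6 mg/L

Over one 22-h interval, 22/12 ≈ 1.8333 half-lives elapse, leaving f ≈ 0.2806 of each dose.
Each bolus raises the concentration by D/Vd = 1091/164 ≈ 6.652 mg/L.
Steady-state trough Cmin,ss = C₀·f/(1−f) ≈ 6.652 × 0.2806/0.7194 ≈ 2.595 mg/L.
Trough 2.6 mg/L vs MEC 4 mg/L: subtherapeutic.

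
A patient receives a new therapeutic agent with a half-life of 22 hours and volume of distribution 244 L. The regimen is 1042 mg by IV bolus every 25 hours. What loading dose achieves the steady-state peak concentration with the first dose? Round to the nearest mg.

f = (1/2)^(25/22) ≈ 0.454905; accumulation ratio R = 1/(1−f) ≈ 1.83454.
Loading dose to hit Cmax,ss on first dose: D_load = D_maint·R ≈ 1042 × 1.83454 ≈ 1911.59 mg.

1912 mg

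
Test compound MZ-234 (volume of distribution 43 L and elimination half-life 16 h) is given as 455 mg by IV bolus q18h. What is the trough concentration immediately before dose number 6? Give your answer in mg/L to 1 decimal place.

f = (1/2)^(τ/t½) = (1/2)^(18/16) ≈ 0.4585.
C₀ = D/Vd = 455/43 ≈ 10.581 mg/L.
Before the 6th dose, 5 doses have been given. Superposition: Cmin = C₀·(f + f² + … + f^5).
≈ 10.581 × (0.4585 + 0.2102 + 0.0964 + 0.0442 + 0.0203) ≈ 10.581 × 0.8296 ≈ 8.778 mg/L.

8.8 mg/L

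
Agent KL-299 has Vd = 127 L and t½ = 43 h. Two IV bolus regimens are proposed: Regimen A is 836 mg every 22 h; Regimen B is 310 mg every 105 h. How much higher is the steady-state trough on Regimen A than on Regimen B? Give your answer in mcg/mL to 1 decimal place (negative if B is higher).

14.9 mcg/mL

Regimen A: f = (1/2)^(22/43) ≈ 0.7014; Cmin,ss = (836/127)·f/(1−f) ≈ 15.462 mcg/mL.
Regimen B: f = (1/2)^(105/43) ≈ 0.1840; Cmin,ss = (310/127)·f/(1−f) ≈ 0.550 mcg/mL.
Difference ≈ 15.462 − 0.550 ≈ 14.912 mcg/mL.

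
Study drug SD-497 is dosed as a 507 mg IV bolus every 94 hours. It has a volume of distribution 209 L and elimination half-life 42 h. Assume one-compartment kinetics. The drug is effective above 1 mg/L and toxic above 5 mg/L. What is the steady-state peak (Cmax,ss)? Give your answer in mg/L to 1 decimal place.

k = ln2/t½ = ln2/42 ≈ 0.016504 h⁻¹; fraction remaining f = e^(−kτ) = e^(−0.016504×94) ≈ 0.2120.
Accumulation ratio R = 1/(1 − f) ≈ 1/0.7880 ≈ 1.2690.
Each bolus raises the concentration by D/Vd = 507/209 ≈ 2.426 mg/L.
Steady-state peak Cmax,ss = C₀·R ≈ 2.426 × 1.2690 ≈ 3.079 mg/L.
Peak 3.1 mg/L vs MTC 5 mg/L: below toxic threshold.

3.1 mg/L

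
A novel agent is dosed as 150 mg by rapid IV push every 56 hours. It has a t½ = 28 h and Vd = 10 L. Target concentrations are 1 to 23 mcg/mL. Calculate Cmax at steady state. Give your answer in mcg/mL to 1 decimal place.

20.0 mcg/mL

τ = 56 h = 2 half-lives, so f = (1/2)^2 = 0.25.
Accumulation ratio R = 1/(1 − f) = 1/0.75 = 4/3.
Single-dose peak C₀ = D/Vd = 150/10 = 15 mcg/mL.
Steady-state peak Cmax,ss = C₀·R = 15 × 4/3 ≈ 20.000 mcg/mL.
Peak 20.0 mcg/mL vs MTC 23 mcg/mL: below toxic threshold.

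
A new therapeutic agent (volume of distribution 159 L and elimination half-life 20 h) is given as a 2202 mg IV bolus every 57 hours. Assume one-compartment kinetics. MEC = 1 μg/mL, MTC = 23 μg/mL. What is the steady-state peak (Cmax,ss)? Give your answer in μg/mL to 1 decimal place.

16.1 μg/mL

Over one 57-h interval, 57/20 ≈ 2.85 half-lives elapse, leaving f ≈ 0.1387 of each dose.
At steady state, accumulation factor R = 1/(1 − e^(−kτ)) ≈ 1.1610.
Each bolus raises the concentration by D/Vd = 2202/159 ≈ 13.849 μg/mL.
Steady-state peak Cmax,ss = C₀·R ≈ 13.849 × 1.1610 ≈ 16.079 μg/mL.
Peak 16.1 μg/mL vs MTC 23 μg/mL: below toxic threshold.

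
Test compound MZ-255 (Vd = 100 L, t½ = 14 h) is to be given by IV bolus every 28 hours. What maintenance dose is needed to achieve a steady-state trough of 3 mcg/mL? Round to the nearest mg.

τ/t½ = 28/14 ≈ 2, so f = (1/2)^(28/14) ≈ 0.250000.
Cmin,ss = (D/Vd)·f/(1−f), so D = Cmin,ss·Vd·(1−f)/f.
D = 3 × 100 × (1−f)/f ≈ 3 × 100 × 3.00000 ≈ 900.00 mg.

900 mg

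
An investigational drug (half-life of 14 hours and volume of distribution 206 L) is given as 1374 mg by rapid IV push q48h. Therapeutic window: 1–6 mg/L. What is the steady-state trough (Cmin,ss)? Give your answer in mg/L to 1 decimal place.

Over one 48-h interval, 48/14 ≈ 3.4286 half-lives elapse, leaving f ≈ 0.0929 of each dose.
Single-dose peak C₀ = D/Vd = 1374/206 ≈ 6.670 mg/L.
Steady-state trough Cmin,ss = C₀·f/(1−f) ≈ 6.670 × 0.0929/0.9071 ≈ 0.683 mg/L.
Trough 0.7 mg/L vs MEC 1 mg/L: subtherapeutic.

0.7 mg/L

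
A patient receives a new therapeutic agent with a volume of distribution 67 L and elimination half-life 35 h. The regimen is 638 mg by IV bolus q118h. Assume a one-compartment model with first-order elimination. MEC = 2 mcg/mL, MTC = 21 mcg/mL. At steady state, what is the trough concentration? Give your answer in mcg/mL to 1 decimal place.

τ/t½ = 118/35 ≈ 3.3714, so fraction remaining f = (1/2)^(118/35) ≈ 0.0966.
Single-dose peak C₀ = D/Vd = 638/67 ≈ 9.522 mcg/mL.
Steady-state trough Cmin,ss = C₀·f/(1−f) ≈ 9.522 × 0.0966/0.9034 ≈ 1.018 mcg/mL.
Trough 1.0 mcg/mL vs MEC 2 mcg/mL: subtherapeutic.

1.0 mcg/mL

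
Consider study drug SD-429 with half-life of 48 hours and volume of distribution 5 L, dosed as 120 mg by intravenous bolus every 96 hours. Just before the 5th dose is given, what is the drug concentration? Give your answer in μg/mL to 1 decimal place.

8.0 μg/mL

f = (1/2)^(τ/t½) = (1/2)^(96/48) ≈ 0.2500.
C₀ = D/Vd = 120/5 ≈ 24.000 μg/mL.
Before the 5th dose, 4 doses have been given. Superposition: Cmin = C₀·(f + f² + … + f^4).
≈ 24.000 × (0.2500 + 0.0625 + 0.0156 + 0.0039) ≈ 24.000 × 0.3320 ≈ 7.968 μg/mL.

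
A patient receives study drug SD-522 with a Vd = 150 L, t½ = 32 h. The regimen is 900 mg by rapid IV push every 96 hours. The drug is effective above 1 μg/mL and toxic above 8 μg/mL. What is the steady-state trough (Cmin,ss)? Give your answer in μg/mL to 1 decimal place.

τ = 96 h = 3 half-lives, so f = (1/2)^3 = 0.125.
Accumulation ratio R = 1/(1 − f) = 1/0.875 = 8/7.
Single-dose peak C₀ = D/Vd = 900/150 = 6 μg/mL.
Steady-state peak Cmax,ss = C₀·R = 6 × 8/7 ≈ 6.857 μg/mL.
Steady-state trough Cmin,ss = Cmax,ss·f ≈ 6.857 × 0.125 ≈ 0.857 μg/mL.
Trough 0.9 μg/mL vs MEC 1 μg/mL: subtherapeutic.

0.9 μg/mL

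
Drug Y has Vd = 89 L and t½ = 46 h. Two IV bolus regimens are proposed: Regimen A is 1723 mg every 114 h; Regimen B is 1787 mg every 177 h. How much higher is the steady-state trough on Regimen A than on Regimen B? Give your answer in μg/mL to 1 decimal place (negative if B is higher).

2.7 μg/mL

Regimen A: f = (1/2)^(114/46) ≈ 0.1795; Cmin,ss = (1723/89)·f/(1−f) ≈ 4.235 μg/mL.
Regimen B: f = (1/2)^(177/46) ≈ 0.0695; Cmin,ss = (1787/89)·f/(1−f) ≈ 1.500 μg/mL.
Difference ≈ 4.235 − 1.500 ≈ 2.735 μg/mL.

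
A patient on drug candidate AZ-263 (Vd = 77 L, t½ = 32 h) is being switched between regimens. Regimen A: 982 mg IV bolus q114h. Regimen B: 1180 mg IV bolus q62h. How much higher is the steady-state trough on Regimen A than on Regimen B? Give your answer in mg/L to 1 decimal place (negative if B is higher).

Regimen A: f = (1/2)^(114/32) ≈ 0.0846; Cmin,ss = (982/77)·f/(1−f) ≈ 1.179 mg/L.
Regimen B: f = (1/2)^(62/32) ≈ 0.2611; Cmin,ss = (1180/77)·f/(1−f) ≈ 5.415 mg/L.
Difference ≈ 1.179 − 5.415 ≈ -4.236 mg/L.

-4.2 mg/L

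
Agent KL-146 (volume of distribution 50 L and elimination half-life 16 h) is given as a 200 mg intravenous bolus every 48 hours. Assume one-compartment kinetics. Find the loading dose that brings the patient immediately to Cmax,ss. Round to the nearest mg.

f = (1/2)^(48/16) ≈ 0.125000; accumulation ratio R = 1/(1−f) ≈ 1.14286.
Loading dose to hit Cmax,ss on first dose: D_load = D_maint·R ≈ 200 × 1.14286 ≈ 228.57 mg.

229 mg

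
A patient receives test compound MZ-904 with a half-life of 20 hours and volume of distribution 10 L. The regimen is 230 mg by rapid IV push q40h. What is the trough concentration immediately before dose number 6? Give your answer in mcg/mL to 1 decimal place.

7.7 mcg/mL

f = (1/2)^(τ/t½) = (1/2)^(40/20) ≈ 0.2500.
C₀ = D/Vd = 230/10 ≈ 23.000 mcg/mL.
Before the 6th dose, 5 doses have been given. Superposition: Cmin = C₀·(f + f² + … + f^5).
≈ 23.000 × (0.2500 + 0.0625 + 0.0156 + 0.0039 + 0.0010) ≈ 23.000 × 0.3330 ≈ 7.659 mcg/mL.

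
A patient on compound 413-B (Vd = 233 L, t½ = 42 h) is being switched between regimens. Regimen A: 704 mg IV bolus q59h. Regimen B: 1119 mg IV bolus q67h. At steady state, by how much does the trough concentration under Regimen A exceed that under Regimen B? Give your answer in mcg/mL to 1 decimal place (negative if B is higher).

Regimen A: f = (1/2)^(59/42) ≈ 0.3777; Cmin,ss = (704/233)·f/(1−f) ≈ 1.834 mcg/mL.
Regimen B: f = (1/2)^(67/42) ≈ 0.3310; Cmin,ss = (1119/233)·f/(1−f) ≈ 2.376 mcg/mL.
Difference ≈ 1.834 − 2.376 ≈ -0.542 mcg/mL.

-0.5 mcg/mL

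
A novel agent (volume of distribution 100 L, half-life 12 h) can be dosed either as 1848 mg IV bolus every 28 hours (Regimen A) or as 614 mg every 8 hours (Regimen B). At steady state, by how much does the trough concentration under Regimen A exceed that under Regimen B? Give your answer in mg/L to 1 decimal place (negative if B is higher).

Regimen A: f = (1/2)^(28/12) ≈ 0.1984; Cmin,ss = (1848/100)·f/(1−f) ≈ 4.574 mg/L.
Regimen B: f = (1/2)^(8/12) ≈ 0.6300; Cmin,ss = (614/100)·f/(1−f) ≈ 10.455 mg/L.
Difference ≈ 4.574 − 10.455 ≈ -5.881 mg/L.

-5.9 mg/L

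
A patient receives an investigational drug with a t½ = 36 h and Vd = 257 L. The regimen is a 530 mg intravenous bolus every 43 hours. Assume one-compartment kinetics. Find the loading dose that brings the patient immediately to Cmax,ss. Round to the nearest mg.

941 mg

f = (1/2)^(43/36) ≈ 0.436955; accumulation ratio R = 1/(1−f) ≈ 1.77606.
Loading dose to hit Cmax,ss on first dose: D_load = D_maint·R ≈ 530 × 1.77606 ≈ 941.31 mg.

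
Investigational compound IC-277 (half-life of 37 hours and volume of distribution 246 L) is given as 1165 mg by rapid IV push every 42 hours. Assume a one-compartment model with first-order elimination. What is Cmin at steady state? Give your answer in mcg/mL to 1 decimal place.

4.0 mcg/mL

k = ln2/t½ = ln2/37 ≈ 0.018734 h⁻¹; fraction remaining f = e^(−kτ) = e^(−0.018734×42) ≈ 0.4553.
At steady state, accumulation factor R = 1/(1 − e^(−kτ)) ≈ 1.8359.
Each bolus raises the concentration by D/Vd = 1165/246 ≈ 4.736 mcg/mL.
Steady-state peak Cmax,ss = C₀·R ≈ 4.736 × 1.8359 ≈ 8.695 mcg/mL.
One interval later, Cmin,ss = Cmax,ss·e^(−kτ) ≈ 8.695 × 0.4553 ≈ 3.959 mcg/mL.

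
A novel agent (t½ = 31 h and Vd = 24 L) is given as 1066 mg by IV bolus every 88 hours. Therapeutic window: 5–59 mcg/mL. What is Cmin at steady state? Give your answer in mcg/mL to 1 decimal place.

7.2 mcg/mL

k = ln2/t½ = ln2/31 ≈ 0.022360 h⁻¹; fraction remaining f = e^(−kτ) = e^(−0.022360×88) ≈ 0.1398.
Accumulation ratio R = 1/(1 − f) ≈ 1/0.8602 ≈ 1.1625.
Single-dose peak C₀ = D/Vd = 1066/24 ≈ 44.417 mcg/mL.
Cmax,ss = C₀/(1 − f) ≈ 44.417/0.8602 ≈ 51.636 mcg/mL.
Steady-state trough Cmin,ss = Cmax,ss·f ≈ 51.636 × 0.1398 ≈ 7.219 mcg/mL.
Trough 7.2 mcg/mL vs MEC 5 mcg/mL: adequate.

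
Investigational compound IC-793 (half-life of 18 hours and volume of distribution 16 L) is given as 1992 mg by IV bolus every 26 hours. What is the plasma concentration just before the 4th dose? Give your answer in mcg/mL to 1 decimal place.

68.7 mcg/mL

f = (1/2)^(τ/t½) = (1/2)^(26/18) ≈ 0.3674.
C₀ = D/Vd = 1992/16 ≈ 124.500 mcg/mL.
Before the 4th dose, 3 doses have been given. Superposition: Cmin = C₀·(f + f² + … + f^3).
≈ 124.500 × (0.3674 + 0.1350 + 0.0496) ≈ 124.500 × 0.5520 ≈ 68.724 mcg/mL.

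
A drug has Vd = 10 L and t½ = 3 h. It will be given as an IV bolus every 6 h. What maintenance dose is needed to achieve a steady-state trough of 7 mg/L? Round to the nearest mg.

τ/t½ = 6/3 ≈ 2, so f = (1/2)^(6/3) ≈ 0.250000.
Cmin,ss = (D/Vd)·f/(1−f), so D = Cmin,ss·Vd·(1−f)/f.
D = 7 × 10 × (1−f)/f ≈ 7 × 10 × 3.00000 ≈ 210.00 mg.

210 mg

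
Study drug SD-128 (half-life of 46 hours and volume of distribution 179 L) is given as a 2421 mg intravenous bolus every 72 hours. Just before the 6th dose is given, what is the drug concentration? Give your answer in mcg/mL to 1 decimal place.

f = (1/2)^(τ/t½) = (1/2)^(72/46) ≈ 0.3379.
C₀ = D/Vd = 2421/179 ≈ 13.525 mcg/mL.
Before the 6th dose, 5 doses have been given. Superposition: Cmin = C₀·(f + f² + … + f^5).
≈ 13.525 × (0.3379 + 0.1142 + 0.0386 + 0.0130 + 0.0044) ≈ 13.525 × 0.5081 ≈ 6.872 mcg/mL.

6.9 mcg/mL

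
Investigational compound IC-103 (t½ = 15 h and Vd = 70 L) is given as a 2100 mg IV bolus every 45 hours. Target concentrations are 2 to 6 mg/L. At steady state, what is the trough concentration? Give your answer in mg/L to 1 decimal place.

τ = 45 h = 3 half-lives, so f = (1/2)^3 = 0.125.
Accumulation ratio R = 1/(1 − f) = 1/0.875 = 8/7.
Single-dose peak C₀ = D/Vd = 2100/70 = 30 mg/L.
Steady-state peak Cmax,ss = C₀·R = 30 × 8/7 ≈ 34.286 mg/L.
Steady-state trough Cmin,ss = Cmax,ss·f ≈ 34.286 × 0.125 ≈ 4.286 mg/L.
Trough 4.3 mg/L vs MEC 2 mg/L: adequate.

4.3 mg/L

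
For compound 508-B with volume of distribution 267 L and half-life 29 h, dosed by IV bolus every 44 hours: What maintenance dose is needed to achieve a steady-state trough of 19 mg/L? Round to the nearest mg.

τ/t½ = 44/29 ≈ 1.5172, so f = (1/2)^(44/29) ≈ 0.349353.
Cmin,ss = (D/Vd)·f/(1−f), so D = Cmin,ss·Vd·(1−f)/f.
D = 19 × 267 × (1−f)/f ≈ 19 × 267 × 1.86243 ≈ 9448.11 mg.

9448 mg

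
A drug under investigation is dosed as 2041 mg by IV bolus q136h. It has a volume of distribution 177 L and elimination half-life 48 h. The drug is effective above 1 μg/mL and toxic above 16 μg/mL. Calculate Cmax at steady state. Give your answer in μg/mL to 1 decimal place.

k = ln2/t½ = ln2/48 ≈ 0.014441 h⁻¹; fraction remaining f = e^(−kτ) = e^(−0.014441×136) ≈ 0.1403.
At steady state, accumulation factor R = 1/(1 − e^(−kτ)) ≈ 1.1632.
Each bolus raises the concentration by D/Vd = 2041/177 ≈ 11.531 μg/mL.
Steady-state peak Cmax,ss = C₀·R ≈ 11.531 × 1.1632 ≈ 13.413 μg/mL.
Peak 13.4 μg/mL vs MTC 16 μg/mL: below toxic threshold.

13.4 μg/mL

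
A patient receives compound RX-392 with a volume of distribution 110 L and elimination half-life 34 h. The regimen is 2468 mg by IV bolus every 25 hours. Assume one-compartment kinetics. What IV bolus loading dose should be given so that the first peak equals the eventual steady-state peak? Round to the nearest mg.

f = (1/2)^(25/34) ≈ 0.600696; accumulation ratio R = 1/(1−f) ≈ 2.50436.
Loading dose to hit Cmax,ss on first dose: D_load = D_maint·R ≈ 2468 × 2.50436 ≈ 6180.76 mg.

6181 mg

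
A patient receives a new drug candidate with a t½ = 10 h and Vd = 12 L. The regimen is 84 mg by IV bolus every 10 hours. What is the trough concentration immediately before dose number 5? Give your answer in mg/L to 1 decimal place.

6.6 mg/L

f = (1/2)^(τ/t½) = (1/2)^(10/10) ≈ 0.5000.
C₀ = D/Vd = 84/12 ≈ 7.000 mg/L.
Before the 5th dose, 4 doses have been given. Superposition: Cmin = C₀·(f + f² + … + f^4).
≈ 7.000 × (0.5000 + 0.2500 + 0.1250 + 0.0625) ≈ 7.000 × 0.9375 ≈ 6.562 mg/L.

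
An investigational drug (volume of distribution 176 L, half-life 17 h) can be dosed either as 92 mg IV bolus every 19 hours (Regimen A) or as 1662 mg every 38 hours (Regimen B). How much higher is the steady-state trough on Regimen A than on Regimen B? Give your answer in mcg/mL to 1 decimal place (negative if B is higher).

Regimen A: f = (1/2)^(19/17) ≈ 0.4608; Cmin,ss = (92/176)·f/(1−f) ≈ 0.447 mcg/mL.
Regimen B: f = (1/2)^(38/17) ≈ 0.2124; Cmin,ss = (1662/176)·f/(1−f) ≈ 2.547 mcg/mL.
Difference ≈ 0.447 − 2.547 ≈ -2.100 mcg/mL.

-2.1 mcg/mL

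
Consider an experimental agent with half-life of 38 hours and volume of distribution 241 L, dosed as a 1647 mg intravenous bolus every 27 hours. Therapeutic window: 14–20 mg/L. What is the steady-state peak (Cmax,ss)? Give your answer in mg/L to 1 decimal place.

17.6 mg/L

Over one 27-h interval, 27/38 ≈ 0.71053 half-lives elapse, leaving f ≈ 0.6111 of each dose.
At steady state, accumulation factor R = 1/(1 − e^(−kτ)) ≈ 2.5714.
Each bolus raises the concentration by D/Vd = 1647/241 ≈ 6.834 mg/L.
Steady-state peak Cmax,ss = C₀·R ≈ 6.834 × 2.5714 ≈ 17.573 mg/L.
Peak 17.6 mg/L vs MTC 20 mg/L: below toxic threshold.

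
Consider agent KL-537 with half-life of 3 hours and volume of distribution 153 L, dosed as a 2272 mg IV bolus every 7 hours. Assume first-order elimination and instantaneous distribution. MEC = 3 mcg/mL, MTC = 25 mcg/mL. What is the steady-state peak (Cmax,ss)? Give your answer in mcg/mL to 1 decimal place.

18.5 mcg/mL

k = ln2/t½ = ln2/3 ≈ 0.231049 h⁻¹; fraction remaining f = e^(−kτ) = e^(−0.231049×7) ≈ 0.1984.
Accumulation ratio R = 1/(1 − f) ≈ 1/0.8016 ≈ 1.2475.
Single-dose peak C₀ = D/Vd = 2272/153 ≈ 14.850 mcg/mL.
Steady-state peak Cmax,ss = C₀·R ≈ 14.850 × 1.2475 ≈ 18.525 mcg/mL.
Peak 18.5 mcg/mL vs MTC 25 mcg/mL: below toxic threshold.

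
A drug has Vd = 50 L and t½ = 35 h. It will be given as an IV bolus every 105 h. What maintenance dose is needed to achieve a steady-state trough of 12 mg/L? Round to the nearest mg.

τ/t½ = 105/35 ≈ 3, so f = (1/2)^(105/35) ≈ 0.125000.
Cmin,ss = (D/Vd)·f/(1−f), so D = Cmin,ss·Vd·(1−f)/f.
D = 12 × 50 × (1−f)/f ≈ 12 × 50 × 7.00000 ≈ 4200.00 mg.

4200 mg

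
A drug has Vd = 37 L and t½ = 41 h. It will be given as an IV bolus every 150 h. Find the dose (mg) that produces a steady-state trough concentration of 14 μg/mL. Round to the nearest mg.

τ/t½ = 150/41 ≈ 3.6585, so f = (1/2)^(150/41) ≈ 0.079190.
Cmin,ss = (D/Vd)·f/(1−f), so D = Cmin,ss·Vd·(1−f)/f.
D = 14 × 37 × (1−f)/f ≈ 14 × 37 × 11.62786 ≈ 6023.23 mg.

6023 mg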